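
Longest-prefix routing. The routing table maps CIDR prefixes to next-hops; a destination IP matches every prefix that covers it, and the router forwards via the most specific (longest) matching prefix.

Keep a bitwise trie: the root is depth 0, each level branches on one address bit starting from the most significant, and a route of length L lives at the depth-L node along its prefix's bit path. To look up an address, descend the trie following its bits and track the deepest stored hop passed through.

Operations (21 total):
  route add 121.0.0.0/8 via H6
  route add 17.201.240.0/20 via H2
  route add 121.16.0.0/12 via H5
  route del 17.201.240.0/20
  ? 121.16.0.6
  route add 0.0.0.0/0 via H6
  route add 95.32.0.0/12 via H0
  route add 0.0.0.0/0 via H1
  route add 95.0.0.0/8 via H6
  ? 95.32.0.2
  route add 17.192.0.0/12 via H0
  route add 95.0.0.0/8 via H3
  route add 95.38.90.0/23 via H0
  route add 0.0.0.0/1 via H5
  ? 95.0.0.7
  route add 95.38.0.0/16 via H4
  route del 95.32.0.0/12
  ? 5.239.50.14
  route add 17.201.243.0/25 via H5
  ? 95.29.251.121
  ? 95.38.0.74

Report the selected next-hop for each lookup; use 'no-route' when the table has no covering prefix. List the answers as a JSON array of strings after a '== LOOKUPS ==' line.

Apply in order:
  + 121.0.0.0/8 (H6) depth=8
  + 17.201.240.0/20 (H2) depth=20
  + 121.16.0.0/12 (H5) depth=12
  del 17.201.240.0/20 (clear depth 20)
  lookup 121.16.0.6: bits 011110010001 walk d0:-→d1:-→d2:-→d3:-→d4:-→d5:-→d6:-→d7:-→d8:H6→d9:-→d10:-→d11:-→d12:H5 -> H5
  + 0.0.0.0/0 (H6) depth=0
  + 95.32.0.0/12 (H0) depth=12
  + 0.0.0.0/0 (H1) depth=0
  + 95.0.0.0/8 (H6) depth=8
  lookup 95.32.0.2: bits 010111110010 walk d0:H1→d1:-→d2:-→d3:-→d4:-→d5:-→d6:-→d7:-→d8:H6→d9:-→d10:-→d11:-→d12:H0 -> H0
  + 17.192.0.0/12 (H0) depth=12
  + 95.0.0.0/8 (H3) depth=8
  + 95.38.90.0/23 (H0) depth=23
  + 0.0.0.0/1 (H5) depth=1
  lookup 95.0.0.7: bits 0101111100 walk d0:H1→d1:H5→d2:-→d3:-→d4:-→d5:-→d6:-→d7:-→d8:H3→d9:-→d10:- -> H3
  + 95.38.0.0/16 (H4) depth=16
  del 95.32.0.0/12 (clear depth 12)
  lookup 5.239.50.14: bits 000 walk d0:H1→d1:H5→d2:-→d3:- -> H5
  + 17.201.243.0/25 (H5) depth=25
  lookup 95.29.251.121: bits 0101111100 walk d0:H1→d1:H5→d2:-→d3:-→d4:-→d5:-→d6:-→d7:-→d8:H3→d9:-→d10:- -> H3
  lookup 95.38.0.74: bits 01011111001001100 walk d0:H1→d1:H5→d2:-→d3:-→d4:-→d5:-→d6:-→d7:-→d8:H3→d9:-→d10:-→d11:-→d12:-→d13:-→d14:-→d15:-→d16:H4→d17:- -> H4

== LOOKUPS ==
["H5","H0","H3","H5","H3","H4"]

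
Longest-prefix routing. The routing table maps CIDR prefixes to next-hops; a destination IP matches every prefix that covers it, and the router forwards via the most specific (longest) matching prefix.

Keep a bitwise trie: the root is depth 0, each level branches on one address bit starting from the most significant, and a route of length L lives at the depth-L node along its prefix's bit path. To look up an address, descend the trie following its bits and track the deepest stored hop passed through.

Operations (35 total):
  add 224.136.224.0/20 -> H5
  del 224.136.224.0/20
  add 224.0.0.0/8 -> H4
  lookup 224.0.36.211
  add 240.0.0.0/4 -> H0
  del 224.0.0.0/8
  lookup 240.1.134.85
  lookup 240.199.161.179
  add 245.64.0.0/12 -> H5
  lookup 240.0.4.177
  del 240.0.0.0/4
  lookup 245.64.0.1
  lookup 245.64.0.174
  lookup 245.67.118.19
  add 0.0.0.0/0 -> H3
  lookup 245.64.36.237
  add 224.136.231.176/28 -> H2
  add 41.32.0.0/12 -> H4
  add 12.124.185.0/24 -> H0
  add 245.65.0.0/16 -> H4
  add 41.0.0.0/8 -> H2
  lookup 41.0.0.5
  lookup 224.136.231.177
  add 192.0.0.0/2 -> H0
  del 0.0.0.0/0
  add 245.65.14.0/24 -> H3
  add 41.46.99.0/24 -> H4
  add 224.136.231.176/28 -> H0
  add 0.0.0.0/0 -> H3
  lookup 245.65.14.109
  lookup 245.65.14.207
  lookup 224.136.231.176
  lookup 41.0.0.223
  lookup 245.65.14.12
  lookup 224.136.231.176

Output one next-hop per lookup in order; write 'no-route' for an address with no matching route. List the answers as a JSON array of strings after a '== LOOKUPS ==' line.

Apply in order:
  + 224.136.224.0/20 (H5) depth=20
  - 224.136.224.0/20 clear@20
  + 224.0.0.0/8 (H4) depth=8
  Q 224.0.36.211: descend 11100000 ; hops seen [H4] ; pick H4
  + 240.0.0.0/4 (H0) depth=4
  - 224.0.0.0/8 clear@8
  Q 240.1.134.85: descend 1111 ; hops seen [H0] ; pick H0
  Q 240.199.161.179: descend 1111 ; hops seen [H0] ; pick H0
  + 245.64.0.0/12 (H5) depth=12
  Q 240.0.4.177: descend 11110 ; hops seen [H0] ; pick H0
  - 240.0.0.0/4 clear@4
  Q 245.64.0.1: descend 111101010100 ; hops seen [H5] ; pick H5
  Q 245.64.0.174: descend 111101010100 ; hops seen [H5] ; pick H5
  Q 245.67.118.19: descend 111101010100 ; hops seen [H5] ; pick H5
  + 0.0.0.0/0 (H3) depth=0
  Q 245.64.36.237: descend 111101010100 ; hops seen [H3,H5] ; pick H5
  + 224.136.231.176/28 (H2) depth=28
  + 41.32.0.0/12 (H4) depth=12
  + 12.124.185.0/24 (H0) depth=24
  + 245.65.0.0/16 (H4) depth=16
  + 41.0.0.0/8 (H2) depth=8
  Q 41.0.0.5: descend 0010100100 ; hops seen [H3,H2] ; pick H2
  Q 224.136.231.177: descend 1110000010001000111001111011 ; hops seen [H3,H2] ; pick H2
  + 192.0.0.0/2 (H0) depth=2
  - 0.0.0.0/0 clear@0
  + 245.65.14.0/24 (H3) depth=24
  + 41.46.99.0/24 (H4) depth=24
  + 224.136.231.176/28 (H0) depth=28
  + 0.0.0.0/0 (H3) depth=0
  Q 245.65.14.109: descend 111101010100000100001110 ; hops seen [H3,H0,H5,H4,H3] ; pick H3
  Q 245.65.14.207: descend 111101010100000100001110 ; hops seen [H3,H0,H5,H4,H3] ; pick H3
  Q 224.136.231.176: descend 1110000010001000111001111011 ; hops seen [H3,H0,H0] ; pick H0
  Q 41.0.0.223: descend 0010100100 ; hops seen [H3,H2] ; pick H2
  Q 245.65.14.12: descend 111101010100000100001110 ; hops seen [H3,H0,H5,H4,H3] ; pick H3
  Q 224.136.231.176: descend 1110000010001000111001111011 ; hops seen [H3,H0,H0] ; pick H0

== LOOKUPS ==
["H4","H0","H0","H0","H5","H5","H5","H5","H2","H2","H3","H3","H0","H2","H3","H0"]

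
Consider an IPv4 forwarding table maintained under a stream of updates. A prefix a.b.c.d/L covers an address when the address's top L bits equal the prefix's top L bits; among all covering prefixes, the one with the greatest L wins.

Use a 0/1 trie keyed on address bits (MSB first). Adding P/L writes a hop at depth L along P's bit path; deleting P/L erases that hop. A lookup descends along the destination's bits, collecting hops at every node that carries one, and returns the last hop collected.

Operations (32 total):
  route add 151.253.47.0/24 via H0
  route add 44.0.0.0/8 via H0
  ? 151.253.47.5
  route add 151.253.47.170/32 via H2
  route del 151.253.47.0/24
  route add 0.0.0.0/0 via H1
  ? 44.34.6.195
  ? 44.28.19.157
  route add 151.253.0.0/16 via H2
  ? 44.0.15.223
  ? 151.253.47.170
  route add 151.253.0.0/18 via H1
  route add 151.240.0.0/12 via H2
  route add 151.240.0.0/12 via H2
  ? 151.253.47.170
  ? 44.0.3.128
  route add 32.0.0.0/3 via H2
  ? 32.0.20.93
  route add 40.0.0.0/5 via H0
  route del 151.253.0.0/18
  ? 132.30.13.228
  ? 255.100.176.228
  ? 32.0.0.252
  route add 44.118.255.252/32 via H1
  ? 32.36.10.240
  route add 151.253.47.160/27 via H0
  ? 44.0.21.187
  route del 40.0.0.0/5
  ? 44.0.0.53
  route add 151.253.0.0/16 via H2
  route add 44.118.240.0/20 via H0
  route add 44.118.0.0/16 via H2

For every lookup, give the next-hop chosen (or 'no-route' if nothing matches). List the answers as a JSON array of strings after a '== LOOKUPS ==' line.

Apply in order:
  add 151.253.47.0/24 -> H0 at depth 24
  add 44.0.0.0/8 -> H0 at depth 8
  Q 151.253.47.5: descend 100101111111110100101111 ; hops seen [H0] ; pick H0
  add 151.253.47.170/32 -> H2 at depth 32
  del 151.253.47.0/24 (clear depth 24)
  add 0.0.0.0/0 -> H1 at depth 0
  Q 44.34.6.195: descend 00101100 ; hops seen [H1,H0] ; pick H0
  Q 44.28.19.157: descend 00101100 ; hops seen [H1,H0] ; pick H0
  add 151.253.0.0/16 -> H2 at depth 16
  Q 44.0.15.223: descend 00101100 ; hops seen [H1,H0] ; pick H0
  Q 151.253.47.170: descend 10010111111111010010111110101010 ; hops seen [H1,H2,H2] ; pick H2
  add 151.253.0.0/18 -> H1 at depth 18
  add 151.240.0.0/12 -> H2 at depth 12
  add 151.240.0.0/12 -> H2 at depth 12
  Q 151.253.47.170: descend 10010111111111010010111110101010 ; hops seen [H1,H2,H2,H1,H2] ; pick H2
  Q 44.0.3.128: descend 00101100 ; hops seen [H1,H0] ; pick H0
  add 32.0.0.0/3 -> H2 at depth 3
  Q 32.0.20.93: descend 0010 ; hops seen [H1,H2] ; pick H2
  add 40.0.0.0/5 -> H0 at depth 5
  del 151.253.0.0/18 (clear depth 18)
  Q 132.30.13.228: descend 100 ; hops seen [H1] ; pick H1
  Q 255.100.176.228: descend 1 ; hops seen [H1] ; pick H1
  Q 32.0.0.252: descend 0010 ; hops seen [H1,H2] ; pick H2
  add 44.118.255.252/32 -> H1 at depth 32
  Q 32.36.10.240: descend 0010 ; hops seen [H1,H2] ; pick H2
  add 151.253.47.160/27 -> H0 at depth 27
  Q 44.0.21.187: descend 001011000 ; hops seen [H1,H2,H0,H0] ; pick H0
  del 40.0.0.0/5 (clear depth 5)
  Q 44.0.0.53: descend 001011000 ; hops seen [H1,H2,H0] ; pick H0
  add 151.253.0.0/16 -> H2 at depth 16
  add 44.118.240.0/20 -> H0 at depth 20
  add 44.118.0.0/16 -> H2 at depth 16

== LOOKUPS ==
["H0","H0","H0","H0","H2","H2","H0","H2","H1","H1","H2","H2","H0","H0"]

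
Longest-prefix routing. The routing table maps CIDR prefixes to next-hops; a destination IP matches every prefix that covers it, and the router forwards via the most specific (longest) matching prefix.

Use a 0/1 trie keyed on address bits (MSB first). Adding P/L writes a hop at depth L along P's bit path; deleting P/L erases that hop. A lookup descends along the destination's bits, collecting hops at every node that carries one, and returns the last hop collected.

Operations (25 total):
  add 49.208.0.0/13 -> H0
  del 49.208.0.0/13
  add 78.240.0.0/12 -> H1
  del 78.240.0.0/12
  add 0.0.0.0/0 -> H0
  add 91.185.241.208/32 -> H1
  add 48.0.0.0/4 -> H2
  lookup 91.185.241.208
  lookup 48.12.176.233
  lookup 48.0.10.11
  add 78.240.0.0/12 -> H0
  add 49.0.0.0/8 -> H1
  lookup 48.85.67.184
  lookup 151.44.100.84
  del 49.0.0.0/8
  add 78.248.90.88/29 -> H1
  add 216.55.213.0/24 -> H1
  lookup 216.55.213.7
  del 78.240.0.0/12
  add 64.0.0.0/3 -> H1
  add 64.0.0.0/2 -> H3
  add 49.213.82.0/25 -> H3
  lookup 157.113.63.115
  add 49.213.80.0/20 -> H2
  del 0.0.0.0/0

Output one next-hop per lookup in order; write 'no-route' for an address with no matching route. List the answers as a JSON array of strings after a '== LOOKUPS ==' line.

Trace:
  + 49.208.0.0/13 (H0) depth=13
  del 49.208.0.0/13 (clear depth 13)
  + 78.240.0.0/12 (H1) depth=12
  del 78.240.0.0/12 (clear depth 12)
  + 0.0.0.0/0 (H0) depth=0
  + 91.185.241.208/32 (H1) depth=32
  + 48.0.0.0/4 (H2) depth=4
  Q 91.185.241.208: descend 01011011101110011111000111010000 ; hops seen [H0,H1] ; pick H1
  Q 48.12.176.233: descend 0011000 ; hops seen [H0,H2] ; pick H2
  Q 48.0.10.11: descend 0011000 ; hops seen [H0,H2] ; pick H2
  + 78.240.0.0/12 (H0) depth=12
  + 49.0.0.0/8 (H1) depth=8
  Q 48.85.67.184: descend 0011000 ; hops seen [H0,H2] ; pick H2
  Q 151.44.100.84: descend ε ; hops seen [H0] ; pick H0
  del 49.0.0.0/8 (clear depth 8)
  + 78.248.90.88/29 (H1) depth=29
  + 216.55.213.0/24 (H1) depth=24
  Q 216.55.213.7: descend 110110000011011111010101 ; hops seen [H0,H1] ; pick H1
  del 78.240.0.0/12 (clear depth 12)
  + 64.0.0.0/3 (H1) depth=3
  + 64.0.0.0/2 (H3) depth=2
  + 49.213.82.0/25 (H3) depth=25
  Q 157.113.63.115: descend 1 ; hops seen [H0] ; pick H0
  + 49.213.80.0/20 (H2) depth=20
  del 0.0.0.0/0 (clear depth 0)

== LOOKUPS ==
["H1","H2","H2","H2","H0","H1","H0"]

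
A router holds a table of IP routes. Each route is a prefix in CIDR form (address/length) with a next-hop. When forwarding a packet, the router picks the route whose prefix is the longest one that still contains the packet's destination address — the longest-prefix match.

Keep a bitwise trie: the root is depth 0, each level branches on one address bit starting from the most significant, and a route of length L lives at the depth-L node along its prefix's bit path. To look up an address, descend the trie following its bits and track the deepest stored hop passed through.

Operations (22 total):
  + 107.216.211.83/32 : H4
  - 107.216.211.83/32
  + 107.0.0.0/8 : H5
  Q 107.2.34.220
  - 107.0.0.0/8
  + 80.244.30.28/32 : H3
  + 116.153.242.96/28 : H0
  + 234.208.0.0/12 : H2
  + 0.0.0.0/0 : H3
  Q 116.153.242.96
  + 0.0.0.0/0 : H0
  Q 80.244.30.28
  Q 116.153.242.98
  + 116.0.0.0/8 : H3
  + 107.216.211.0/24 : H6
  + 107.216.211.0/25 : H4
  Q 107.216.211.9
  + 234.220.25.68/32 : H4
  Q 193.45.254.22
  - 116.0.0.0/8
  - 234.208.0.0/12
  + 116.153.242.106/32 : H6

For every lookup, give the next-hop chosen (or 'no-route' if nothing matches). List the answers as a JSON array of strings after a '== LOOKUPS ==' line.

Apply in order:
  + 107.216.211.83/32 (H4) depth=32
  del 107.216.211.83/32 (clear depth 32)
  + 107.0.0.0/8 (H5) depth=8
  ? 107.2.34.220  path d0:-→d1:-→d2:-→d3:-→d4:-→d5:-→d6:-→d7:-→d8:H5  best=H5
  del 107.0.0.0/8 (clear depth 8)
  + 80.244.30.28/32 (H3) depth=32
  + 116.153.242.96/28 (H0) depth=28
  + 234.208.0.0/12 (H2) depth=12
  + 0.0.0.0/0 (H3) depth=0
  ? 116.153.242.96  path d0:H3→d1:-→d2:-→d3:-→d4:-→d5:-→d6:-→d7:-→d8:-→d9:-→d10:-→d11:-→d12:-→d13:-→d14:-→d15:-→d16:-→d17:-→d18:-→d19:-→d20:-→d21:-→d22:-→d23:-→d24:-→d25:-→d26:-→d27:-→d28:H0  best=H0
  + 0.0.0.0/0 (H0) depth=0
  ? 80.244.30.28  path d0:H0→d1:-→d2:-→d3:-→d4:-→d5:-→d6:-→d7:-→d8:-→d9:-→d10:-→d11:-→d12:-→d13:-→d14:-→d15:-→d16:-→d17:-→d18:-→d19:-→d20:-→d21:-→d22:-→d23:-→d24:-→d25:-→d26:-→d27:-→d28:-→d29:-→d30:-→d31:-→d32:H3  best=H3
  ? 116.153.242.98  path d0:H0→d1:-→d2:-→d3:-→d4:-→d5:-→d6:-→d7:-→d8:-→d9:-→d10:-→d11:-→d12:-→d13:-→d14:-→d15:-→d16:-→d17:-→d18:-→d19:-→d20:-→d21:-→d22:-→d23:-→d24:-→d25:-→d26:-→d27:-→d28:H0  best=H0
  + 116.0.0.0/8 (H3) depth=8
  + 107.216.211.0/24 (H6) depth=24
  + 107.216.211.0/25 (H4) depth=25
  ? 107.216.211.9  path d0:H0→d1:-→d2:-→d3:-→d4:-→d5:-→d6:-→d7:-→d8:-→d9:-→d10:-→d11:-→d12:-→d13:-→d14:-→d15:-→d16:-→d17:-→d18:-→d19:-→d20:-→d21:-→d22:-→d23:-→d24:H6→d25:H4  best=H4
  + 234.220.25.68/32 (H4) depth=32
  ? 193.45.254.22  path d0:H0→d1:-→d2:-  best=H0
  del 116.0.0.0/8 (clear depth 8)
  del 234.208.0.0/12 (clear depth 12)
  + 116.153.242.106/32 (H6) depth=32

== LOOKUPS ==
["H5","H0","H3","H0","H4","H0"]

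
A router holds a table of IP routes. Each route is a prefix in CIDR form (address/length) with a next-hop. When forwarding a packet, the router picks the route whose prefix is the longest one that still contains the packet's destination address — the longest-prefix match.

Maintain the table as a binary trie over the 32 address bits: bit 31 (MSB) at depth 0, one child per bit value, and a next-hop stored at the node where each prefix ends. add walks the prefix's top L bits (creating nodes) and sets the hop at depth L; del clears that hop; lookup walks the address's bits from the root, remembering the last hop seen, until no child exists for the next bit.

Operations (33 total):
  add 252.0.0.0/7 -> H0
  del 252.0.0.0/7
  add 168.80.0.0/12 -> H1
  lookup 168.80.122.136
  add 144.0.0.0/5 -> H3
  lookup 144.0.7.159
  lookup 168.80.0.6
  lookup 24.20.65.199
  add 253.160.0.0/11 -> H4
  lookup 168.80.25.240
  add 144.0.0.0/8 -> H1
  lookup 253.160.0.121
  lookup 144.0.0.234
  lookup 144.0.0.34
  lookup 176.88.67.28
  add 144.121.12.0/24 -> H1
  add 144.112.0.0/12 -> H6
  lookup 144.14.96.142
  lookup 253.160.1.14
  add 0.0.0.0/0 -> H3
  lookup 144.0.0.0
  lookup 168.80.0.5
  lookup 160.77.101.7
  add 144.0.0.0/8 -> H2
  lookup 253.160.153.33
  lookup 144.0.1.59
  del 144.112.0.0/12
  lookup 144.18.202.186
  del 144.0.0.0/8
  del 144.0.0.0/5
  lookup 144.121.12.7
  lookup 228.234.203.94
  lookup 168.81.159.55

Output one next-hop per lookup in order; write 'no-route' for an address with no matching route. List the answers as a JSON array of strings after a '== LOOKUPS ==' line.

Process each operation:
  add 252.0.0.0/7 -> H0 at depth 7
  del 252.0.0.0/7 (clear depth 7)
  add 168.80.0.0/12 -> H1 at depth 12
  lookup 168.80.122.136: bits 101010000101 walk d0:-→d1:-→d2:-→d3:-→d4:-→d5:-→d6:-→d7:-→d8:-→d9:-→d10:-→d11:-→d12:H1 -> H1
  add 144.0.0.0/5 -> H3 at depth 5
  lookup 144.0.7.159: bits 10010 walk d0:-→d1:-→d2:-→d3:-→d4:-→d5:H3 -> H3
  lookup 168.80.0.6: bits 101010000101 walk d0:-→d1:-→d2:-→d3:-→d4:-→d5:-→d6:-→d7:-→d8:-→d9:-→d10:-→d11:-→d12:H1 -> H1
  lookup 24.20.65.199: bits ε walk d0:- -> no-route
  add 253.160.0.0/11 -> H4 at depth 11
  lookup 168.80.25.240: bits 101010000101 walk d0:-→d1:-→d2:-→d3:-→d4:-→d5:-→d6:-→d7:-→d8:-→d9:-→d10:-→d11:-→d12:H1 -> H1
  add 144.0.0.0/8 -> H1 at depth 8
  lookup 253.160.0.121: bits 11111101101 walk d0:-→d1:-→d2:-→d3:-→d4:-→d5:-→d6:-→d7:-→d8:-→d9:-→d10:-→d11:H4 -> H4
  lookup 144.0.0.234: bits 10010000 walk d0:-→d1:-→d2:-→d3:-→d4:-→d5:H3→d6:-→d7:-→d8:H1 -> H1
  lookup 144.0.0.34: bits 10010000 walk d0:-→d1:-→d2:-→d3:-→d4:-→d5:H3→d6:-→d7:-→d8:H1 -> H1
  lookup 176.88.67.28: bits 101 walk d0:-→d1:-→d2:-→d3:- -> no-route
  add 144.121.12.0/24 -> H1 at depth 24
  add 144.112.0.0/12 -> H6 at depth 12
  lookup 144.14.96.142: bits 100100000 walk d0:-→d1:-→d2:-→d3:-→d4:-→d5:H3→d6:-→d7:-→d8:H1→d9:- -> H1
  lookup 253.160.1.14: bits 11111101101 walk d0:-→d1:-→d2:-→d3:-→d4:-→d5:-→d6:-→d7:-→d8:-→d9:-→d10:-→d11:H4 -> H4
  add 0.0.0.0/0 -> H3 at depth 0
  lookup 144.0.0.0: bits 100100000 walk d0:H3→d1:-→d2:-→d3:-→d4:-→d5:H3→d6:-→d7:-→d8:H1→d9:- -> H1
  lookup 168.80.0.5: bits 101010000101 walk d0:H3→d1:-→d2:-→d3:-→d4:-→d5:-→d6:-→d7:-→d8:-→d9:-→d10:-→d11:-→d12:H1 -> H1
  lookup 160.77.101.7: bits 1010 walk d0:H3→d1:-→d2:-→d3:-→d4:- -> H3
  add 144.0.0.0/8 -> H2 at depth 8
  lookup 253.160.153.33: bits 11111101101 walk d0:H3→d1:-→d2:-→d3:-→d4:-→d5:-→d6:-→d7:-→d8:-→d9:-→d10:-→d11:H4 -> H4
  lookup 144.0.1.59: bits 100100000 walk d0:H3→d1:-→d2:-→d3:-→d4:-→d5:H3→d6:-→d7:-→d8:H2→d9:- -> H2
  del 144.112.0.0/12 (clear depth 12)
  lookup 144.18.202.186: bits 100100000 walk d0:H3→d1:-→d2:-→d3:-→d4:-→d5:H3→d6:-→d7:-→d8:H2→d9:- -> H2
  del 144.0.0.0/8 (clear depth 8)
  del 144.0.0.0/5 (clear depth 5)
  lookup 144.121.12.7: bits 100100000111100100001100 walk d0:H3→d1:-→d2:-→d3:-→d4:-→d5:-→d6:-→d7:-→d8:-→d9:-→d10:-→d11:-→d12:-→d13:-→d14:-→d15:-→d16:-→d17:-→d18:-→d19:-→d20:-→d21:-→d22:-→d23:-→d24:H1 -> H1
  lookup 228.234.203.94: bits 111 walk d0:H3→d1:-→d2:-→d3:- -> H3
  lookup 168.81.159.55: bits 101010000101 walk d0:H3→d1:-→d2:-→d3:-→d4:-→d5:-→d6:-→d7:-→d8:-→d9:-→d10:-→d11:-→d12:H1 -> H1

== LOOKUPS ==
["H1","H3","H1","no-route","H1","H4","H1","H1","no-route","H1","H4","H1","H1","H3","H4","H2","H2","H1","H3","H1"]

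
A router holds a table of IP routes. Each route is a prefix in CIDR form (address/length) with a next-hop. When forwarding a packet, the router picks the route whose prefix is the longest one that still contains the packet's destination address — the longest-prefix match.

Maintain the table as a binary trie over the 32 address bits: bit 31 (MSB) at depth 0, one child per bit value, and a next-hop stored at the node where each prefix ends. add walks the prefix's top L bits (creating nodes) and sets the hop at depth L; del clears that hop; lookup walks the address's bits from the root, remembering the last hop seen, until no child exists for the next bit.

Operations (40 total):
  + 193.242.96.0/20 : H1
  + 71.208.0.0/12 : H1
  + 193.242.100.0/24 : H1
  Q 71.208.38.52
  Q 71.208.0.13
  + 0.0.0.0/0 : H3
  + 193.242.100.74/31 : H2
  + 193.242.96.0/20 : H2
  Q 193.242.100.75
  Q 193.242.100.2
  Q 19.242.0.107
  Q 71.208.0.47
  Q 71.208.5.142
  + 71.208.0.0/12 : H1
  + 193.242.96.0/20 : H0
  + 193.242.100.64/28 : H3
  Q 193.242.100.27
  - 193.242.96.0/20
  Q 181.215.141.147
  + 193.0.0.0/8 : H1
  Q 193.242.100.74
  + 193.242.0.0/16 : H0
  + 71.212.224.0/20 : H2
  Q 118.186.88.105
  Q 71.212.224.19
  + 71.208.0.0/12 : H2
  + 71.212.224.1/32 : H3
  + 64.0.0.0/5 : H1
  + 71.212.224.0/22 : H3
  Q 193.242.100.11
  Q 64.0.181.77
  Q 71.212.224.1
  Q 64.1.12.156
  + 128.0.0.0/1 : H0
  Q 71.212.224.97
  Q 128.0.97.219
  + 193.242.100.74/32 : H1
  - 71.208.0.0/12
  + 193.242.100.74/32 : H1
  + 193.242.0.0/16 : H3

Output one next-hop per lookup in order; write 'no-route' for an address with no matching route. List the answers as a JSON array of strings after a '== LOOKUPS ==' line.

Trace:
  add 193.242.96.0/20 -> H1 at depth 20
  add 71.208.0.0/12 -> H1 at depth 12
  add 193.242.100.0/24 -> H1 at depth 24
  ? 71.208.38.52  path d0:-→d1:-→d2:-→d3:-→d4:-→d5:-→d6:-→d7:-→d8:-→d9:-→d10:-→d11:-→d12:H1  best=H1
  ? 71.208.0.13  path d0:-→d1:-→d2:-→d3:-→d4:-→d5:-→d6:-→d7:-→d8:-→d9:-→d10:-→d11:-→d12:H1  best=H1
  add 0.0.0.0/0 -> H3 at depth 0
  add 193.242.100.74/31 -> H2 at depth 31
  add 193.242.96.0/20 -> H2 at depth 20
  ? 193.242.100.75  path d0:H3→d1:-→d2:-→d3:-→d4:-→d5:-→d6:-→d7:-→d8:-→d9:-→d10:-→d11:-→d12:-→d13:-→d14:-→d15:-→d16:-→d17:-→d18:-→d19:-→d20:H2→d21:-→d22:-→d23:-→d24:H1→d25:-→d26:-→d27:-→d28:-→d29:-→d30:-→d31:H2  best=H2
  ? 193.242.100.2  path d0:H3→d1:-→d2:-→d3:-→d4:-→d5:-→d6:-→d7:-→d8:-→d9:-→d10:-→d11:-→d12:-→d13:-→d14:-→d15:-→d16:-→d17:-→d18:-→d19:-→d20:H2→d21:-→d22:-→d23:-→d24:H1→d25:-  best=H1
  ? 19.242.0.107  path d0:H3→d1:-  best=H3
  ? 71.208.0.47  path d0:H3→d1:-→d2:-→d3:-→d4:-→d5:-→d6:-→d7:-→d8:-→d9:-→d10:-→d11:-→d12:H1  best=H1
  ? 71.208.5.142  path d0:H3→d1:-→d2:-→d3:-→d4:-→d5:-→d6:-→d7:-→d8:-→d9:-→d10:-→d11:-→d12:H1  best=H1
  add 71.208.0.0/12 -> H1 at depth 12
  add 193.242.96.0/20 -> H0 at depth 20
  add 193.242.100.64/28 -> H3 at depth 28
  ? 193.242.100.27  path d0:H3→d1:-→d2:-→d3:-→d4:-→d5:-→d6:-→d7:-→d8:-→d9:-→d10:-→d11:-→d12:-→d13:-→d14:-→d15:-→d16:-→d17:-→d18:-→d19:-→d20:H0→d21:-→d22:-→d23:-→d24:H1→d25:-  best=H1
  - 193.242.96.0/20 clear@20
  ? 181.215.141.147  path d0:H3→d1:-  best=H3
  add 193.0.0.0/8 -> H1 at depth 8
  ? 193.242.100.74  path d0:H3→d1:-→d2:-→d3:-→d4:-→d5:-→d6:-→d7:-→d8:H1→d9:-→d10:-→d11:-→d12:-→d13:-→d14:-→d15:-→d16:-→d17:-→d18:-→d19:-→d20:-→d21:-→d22:-→d23:-→d24:H1→d25:-→d26:-→d27:-→d28:H3→d29:-→d30:-→d31:H2  best=H2
  add 193.242.0.0/16 -> H0 at depth 16
  add 71.212.224.0/20 -> H2 at depth 20
  ? 118.186.88.105  path d0:H3→d1:-→d2:-  best=H3
  ? 71.212.224.19  path d0:H3→d1:-→d2:-→d3:-→d4:-→d5:-→d6:-→d7:-→d8:-→d9:-→d10:-→d11:-→d12:H1→d13:-→d14:-→d15:-→d16:-→d17:-→d18:-→d19:-→d20:H2  best=H2
  add 71.208.0.0/12 -> H2 at depth 12
  add 71.212.224.1/32 -> H3 at depth 32
  add 64.0.0.0/5 -> H1 at depth 5
  add 71.212.224.0/22 -> H3 at depth 22
  ? 193.242.100.11  path d0:H3→d1:-→d2:-→d3:-→d4:-→d5:-→d6:-→d7:-→d8:H1→d9:-→d10:-→d11:-→d12:-→d13:-→d14:-→d15:-→d16:H0→d17:-→d18:-→d19:-→d20:-→d21:-→d22:-→d23:-→d24:H1→d25:-  best=H1
  ? 64.0.181.77  path d0:H3→d1:-→d2:-→d3:-→d4:-→d5:H1  best=H1
  ? 71.212.224.1  path d0:H3→d1:-→d2:-→d3:-→d4:-→d5:H1→d6:-→d7:-→d8:-→d9:-→d10:-→d11:-→d12:H2→d13:-→d14:-→d15:-→d16:-→d17:-→d18:-→d19:-→d20:H2→d21:-→d22:H3→d23:-→d24:-→d25:-→d26:-→d27:-→d28:-→d29:-→d30:-→d31:-→d32:H3  best=H3
  ? 64.1.12.156  path d0:H3→d1:-→d2:-→d3:-→d4:-→d5:H1  best=H1
  add 128.0.0.0/1 -> H0 at depth 1
  ? 71.212.224.97  path d0:H3→d1:-→d2:-→d3:-→d4:-→d5:H1→d6:-→d7:-→d8:-→d9:-→d10:-→d11:-→d12:H2→d13:-→d14:-→d15:-→d16:-→d17:-→d18:-→d19:-→d20:H2→d21:-→d22:H3→d23:-→d24:-→d25:-  best=H3
  ? 128.0.97.219  path d0:H3→d1:H0  best=H0
  add 193.242.100.74/32 -> H1 at depth 32
  - 71.208.0.0/12 clear@12
  add 193.242.100.74/32 -> H1 at depth 32
  add 193.242.0.0/16 -> H3 at depth 16

== LOOKUPS ==
["H1","H1","H2","H1","H3","H1","H1","H1","H3","H2","H3","H2","H1","H1","H3","H1","H3","H0"]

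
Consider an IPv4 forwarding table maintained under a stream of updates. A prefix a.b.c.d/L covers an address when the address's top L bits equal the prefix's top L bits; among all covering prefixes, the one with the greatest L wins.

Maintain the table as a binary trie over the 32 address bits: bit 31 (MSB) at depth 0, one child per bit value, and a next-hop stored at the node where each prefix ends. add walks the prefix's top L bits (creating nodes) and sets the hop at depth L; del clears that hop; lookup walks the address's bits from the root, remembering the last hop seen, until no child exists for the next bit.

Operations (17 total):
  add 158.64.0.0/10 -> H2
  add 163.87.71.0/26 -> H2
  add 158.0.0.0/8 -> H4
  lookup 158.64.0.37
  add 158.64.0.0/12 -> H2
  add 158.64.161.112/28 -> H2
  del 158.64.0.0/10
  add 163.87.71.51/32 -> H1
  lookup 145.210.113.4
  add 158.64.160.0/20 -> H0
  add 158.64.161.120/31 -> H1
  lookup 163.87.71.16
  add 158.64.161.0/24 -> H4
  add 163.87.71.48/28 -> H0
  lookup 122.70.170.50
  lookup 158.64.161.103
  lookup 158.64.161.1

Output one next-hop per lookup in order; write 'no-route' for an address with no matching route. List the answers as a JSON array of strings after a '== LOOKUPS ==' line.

Apply in order:
  add 158.64.0.0/10 -> H2 at depth 10
  add 163.87.71.0/26 -> H2 at depth 26
  add 158.0.0.0/8 -> H4 at depth 8
  lookup 158.64.0.37: bits 1001111001 walk d0:-→d1:-→d2:-→d3:-→d4:-→d5:-→d6:-→d7:-→d8:H4→d9:-→d10:H2 -> H2
  add 158.64.0.0/12 -> H2 at depth 12
  add 158.64.161.112/28 -> H2 at depth 28
  - 158.64.0.0/10 clear@10
  add 163.87.71.51/32 -> H1 at depth 32
  lookup 145.210.113.4: bits 1001 walk d0:-→d1:-→d2:-→d3:-→d4:- -> no-route
  add 158.64.160.0/20 -> H0 at depth 20
  add 158.64.161.120/31 -> H1 at depth 31
  lookup 163.87.71.16: bits 10100011010101110100011100 walk d0:-→d1:-→d2:-→d3:-→d4:-→d5:-→d6:-→d7:-→d8:-→d9:-→d10:-→d11:-→d12:-→d13:-→d14:-→d15:-→d16:-→d17:-→d18:-→d19:-→d20:-→d21:-→d22:-→d23:-→d24:-→d25:-→d26:H2 -> H2
  add 158.64.161.0/24 -> H4 at depth 24
  add 163.87.71.48/28 -> H0 at depth 28
  lookup 122.70.170.50: bits ε walk d0:- -> no-route
  lookup 158.64.161.103: bits 100111100100000010100001011 walk d0:-→d1:-→d2:-→d3:-→d4:-→d5:-→d6:-→d7:-→d8:H4→d9:-→d10:-→d11:-→d12:H2→d13:-→d14:-→d15:-→d16:-→d17:-→d18:-→d19:-→d20:H0→d21:-→d22:-→d23:-→d24:H4→d25:-→d26:-→d27:- -> H4
  lookup 158.64.161.1: bits 1001111001000000101000010 walk d0:-→d1:-→d2:-→d3:-→d4:-→d5:-→d6:-→d7:-→d8:H4→d9:-→d10:-→d11:-→d12:H2→d13:-→d14:-→d15:-→d16:-→d17:-→d18:-→d19:-→d20:H0→d21:-→d22:-→d23:-→d24:H4→d25:- -> H4

== LOOKUPS ==
["H2","no-route","H2","no-route","H4","H4"]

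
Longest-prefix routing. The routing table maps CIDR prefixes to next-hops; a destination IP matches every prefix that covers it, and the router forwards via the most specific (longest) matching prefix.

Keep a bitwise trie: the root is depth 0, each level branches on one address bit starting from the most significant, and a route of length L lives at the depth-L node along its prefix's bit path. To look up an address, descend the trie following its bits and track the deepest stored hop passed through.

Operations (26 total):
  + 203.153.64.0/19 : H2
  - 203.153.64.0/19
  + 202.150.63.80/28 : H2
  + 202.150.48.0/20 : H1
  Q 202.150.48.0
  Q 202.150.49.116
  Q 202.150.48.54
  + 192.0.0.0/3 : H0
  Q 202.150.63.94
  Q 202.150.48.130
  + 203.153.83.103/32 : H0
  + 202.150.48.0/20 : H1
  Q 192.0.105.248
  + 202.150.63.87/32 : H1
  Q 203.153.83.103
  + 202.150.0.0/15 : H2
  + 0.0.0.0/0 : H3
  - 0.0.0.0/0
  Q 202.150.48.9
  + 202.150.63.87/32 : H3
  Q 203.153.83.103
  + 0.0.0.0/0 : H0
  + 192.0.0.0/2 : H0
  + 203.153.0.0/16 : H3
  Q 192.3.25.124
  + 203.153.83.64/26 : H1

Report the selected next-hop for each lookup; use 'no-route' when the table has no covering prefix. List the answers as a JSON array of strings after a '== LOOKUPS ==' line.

Apply in order:
  + 203.153.64.0/19 (H2) depth=19
  del 203.153.64.0/19 (clear depth 19)
  + 202.150.63.80/28 (H2) depth=28
  + 202.150.48.0/20 (H1) depth=20
  lookup 202.150.48.0: bits 11001010100101100011 walk d0:-→d1:-→d2:-→d3:-→d4:-→d5:-→d6:-→d7:-→d8:-→d9:-→d10:-→d11:-→d12:-→d13:-→d14:-→d15:-→d16:-→d17:-→d18:-→d19:-→d20:H1 -> H1
  lookup 202.150.49.116: bits 11001010100101100011 walk d0:-→d1:-→d2:-→d3:-→d4:-→d5:-→d6:-→d7:-→d8:-→d9:-→d10:-→d11:-→d12:-→d13:-→d14:-→d15:-→d16:-→d17:-→d18:-→d19:-→d20:H1 -> H1
  lookup 202.150.48.54: bits 11001010100101100011 walk d0:-→d1:-→d2:-→d3:-→d4:-→d5:-→d6:-→d7:-→d8:-→d9:-→d10:-→d11:-→d12:-→d13:-→d14:-→d15:-→d16:-→d17:-→d18:-→d19:-→d20:H1 -> H1
  + 192.0.0.0/3 (H0) depth=3
  lookup 202.150.63.94: bits 1100101010010110001111110101 walk d0:-→d1:-→d2:-→d3:H0→d4:-→d5:-→d6:-→d7:-→d8:-→d9:-→d10:-→d11:-→d12:-→d13:-→d14:-→d15:-→d16:-→d17:-→d18:-→d19:-→d20:H1→d21:-→d22:-→d23:-→d24:-→d25:-→d26:-→d27:-→d28:H2 -> H2
  lookup 202.150.48.130: bits 11001010100101100011 walk d0:-→d1:-→d2:-→d3:H0→d4:-→d5:-→d6:-→d7:-→d8:-→d9:-→d10:-→d11:-→d12:-→d13:-→d14:-→d15:-→d16:-→d17:-→d18:-→d19:-→d20:H1 -> H1
  + 203.153.83.103/32 (H0) depth=32
  + 202.150.48.0/20 (H1) depth=20
  lookup 192.0.105.248: bits 1100 walk d0:-→d1:-→d2:-→d3:H0→d4:- -> H0
  + 202.150.63.87/32 (H1) depth=32
  lookup 203.153.83.103: bits 11001011100110010101001101100111 walk d0:-→d1:-→d2:-→d3:H0→d4:-→d5:-→d6:-→d7:-→d8:-→d9:-→d10:-→d11:-→d12:-→d13:-→d14:-→d15:-→d16:-→d17:-→d18:-→d19:-→d20:-→d21:-→d22:-→d23:-→d24:-→d25:-→d26:-→d27:-→d28:-→d29:-→d30:-→d31:-→d32:H0 -> H0
  + 202.150.0.0/15 (H2) depth=15
  + 0.0.0.0/0 (H3) depth=0
  del 0.0.0.0/0 (clear depth 0)
  lookup 202.150.48.9: bits 11001010100101100011 walk d0:-→d1:-→d2:-→d3:H0→d4:-→d5:-→d6:-→d7:-→d8:-→d9:-→d10:-→d11:-→d12:-→d13:-→d14:-→d15:H2→d16:-→d17:-→d18:-→d19:-→d20:H1 -> H1
  + 202.150.63.87/32 (H3) depth=32
  lookup 203.153.83.103: bits 11001011100110010101001101100111 walk d0:-→d1:-→d2:-→d3:H0→d4:-→d5:-→d6:-→d7:-→d8:-→d9:-→d10:-→d11:-→d12:-→d13:-→d14:-→d15:-→d16:-→d17:-→d18:-→d19:-→d20:-→d21:-→d22:-→d23:-→d24:-→d25:-→d26:-→d27:-→d28:-→d29:-→d30:-→d31:-→d32:H0 -> H0
  + 0.0.0.0/0 (H0) depth=0
  + 192.0.0.0/2 (H0) depth=2
  + 203.153.0.0/16 (H3) depth=16
  lookup 192.3.25.124: bits 1100 walk d0:H0→d1:-→d2:H0→d3:H0→d4:- -> H0
  + 203.153.83.64/26 (H1) depth=26

== LOOKUPS ==
["H1","H1","H1","H2","H1","H0","H0","H1","H0","H0"]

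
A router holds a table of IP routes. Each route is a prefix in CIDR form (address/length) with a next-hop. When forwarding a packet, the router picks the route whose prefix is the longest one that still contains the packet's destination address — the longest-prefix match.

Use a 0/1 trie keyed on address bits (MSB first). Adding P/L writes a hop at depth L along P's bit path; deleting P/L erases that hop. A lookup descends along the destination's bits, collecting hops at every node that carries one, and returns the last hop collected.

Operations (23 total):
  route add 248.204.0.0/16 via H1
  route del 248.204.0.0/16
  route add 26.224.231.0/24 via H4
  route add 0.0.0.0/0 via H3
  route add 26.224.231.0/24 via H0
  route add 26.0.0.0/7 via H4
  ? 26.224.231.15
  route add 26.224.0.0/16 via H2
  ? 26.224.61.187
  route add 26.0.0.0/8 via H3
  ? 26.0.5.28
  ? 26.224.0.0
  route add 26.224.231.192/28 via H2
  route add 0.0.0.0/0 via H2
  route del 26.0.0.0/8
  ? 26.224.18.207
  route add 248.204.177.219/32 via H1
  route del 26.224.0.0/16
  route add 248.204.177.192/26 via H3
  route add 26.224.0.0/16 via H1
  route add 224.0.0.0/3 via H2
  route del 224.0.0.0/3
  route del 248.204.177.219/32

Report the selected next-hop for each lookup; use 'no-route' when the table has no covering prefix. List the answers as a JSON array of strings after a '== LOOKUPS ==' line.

Trace:
  add 248.204.0.0/16 -> H1 at depth 16
  - 248.204.0.0/16 clear@16
  add 26.224.231.0/24 -> H4 at depth 24
  add 0.0.0.0/0 -> H3 at depth 0
  add 26.224.231.0/24 -> H0 at depth 24
  add 26.0.0.0/7 -> H4 at depth 7
  lookup 26.224.231.15: bits 000110101110000011100111 walk d0:H3→d1:-→d2:-→d3:-→d4:-→d5:-→d6:-→d7:H4→d8:-→d9:-→d10:-→d11:-→d12:-→d13:-→d14:-→d15:-→d16:-→d17:-→d18:-→d19:-→d20:-→d21:-→d22:-→d23:-→d24:H0 -> H0
  add 26.224.0.0/16 -> H2 at depth 16
  lookup 26.224.61.187: bits 0001101011100000 walk d0:H3→d1:-→d2:-→d3:-→d4:-→d5:-→d6:-→d7:H4→d8:-→d9:-→d10:-→d11:-→d12:-→d13:-→d14:-→d15:-→d16:H2 -> H2
  add 26.0.0.0/8 -> H3 at depth 8
  lookup 26.0.5.28: bits 00011010 walk d0:H3→d1:-→d2:-→d3:-→d4:-→d5:-→d6:-→d7:H4→d8:H3 -> H3
  lookup 26.224.0.0: bits 0001101011100000 walk d0:H3→d1:-→d2:-→d3:-→d4:-→d5:-→d6:-→d7:H4→d8:H3→d9:-→d10:-→d11:-→d12:-→d13:-→d14:-→d15:-→d16:H2 -> H2
  add 26.224.231.192/28 -> H2 at depth 28
  add 0.0.0.0/0 -> H2 at depth 0
  - 26.0.0.0/8 clear@8
  lookup 26.224.18.207: bits 0001101011100000 walk d0:H2→d1:-→d2:-→d3:-→d4:-→d5:-→d6:-→d7:H4→d8:-→d9:-→d10:-→d11:-→d12:-→d13:-→d14:-→d15:-→d16:H2 -> H2
  add 248.204.177.219/32 -> H1 at depth 32
  - 26.224.0.0/16 clear@16
  add 248.204.177.192/26 -> H3 at depth 26
  add 26.224.0.0/16 -> H1 at depth 16
  add 224.0.0.0/3 -> H2 at depth 3
  - 224.0.0.0/3 clear@3
  - 248.204.177.219/32 clear@32

== LOOKUPS ==
["H0","H2","H3","H2","H2"]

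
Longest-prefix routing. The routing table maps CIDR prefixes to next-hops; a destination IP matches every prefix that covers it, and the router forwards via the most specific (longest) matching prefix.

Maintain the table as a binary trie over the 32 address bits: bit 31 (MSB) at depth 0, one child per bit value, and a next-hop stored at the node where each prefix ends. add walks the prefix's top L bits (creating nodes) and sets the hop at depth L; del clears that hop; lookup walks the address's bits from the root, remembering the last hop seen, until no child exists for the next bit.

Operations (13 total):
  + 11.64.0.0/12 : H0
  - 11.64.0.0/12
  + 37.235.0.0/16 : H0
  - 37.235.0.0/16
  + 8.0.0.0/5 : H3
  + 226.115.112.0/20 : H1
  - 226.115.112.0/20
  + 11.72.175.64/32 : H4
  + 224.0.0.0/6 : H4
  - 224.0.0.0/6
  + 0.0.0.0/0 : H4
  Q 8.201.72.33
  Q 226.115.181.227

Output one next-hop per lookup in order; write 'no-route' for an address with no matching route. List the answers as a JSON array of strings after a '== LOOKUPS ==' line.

Trace:
  + 11.64.0.0/12 (H0) depth=12
  del 11.64.0.0/12 (clear depth 12)
  + 37.235.0.0/16 (H0) depth=16
  del 37.235.0.0/16 (clear depth 16)
  + 8.0.0.0/5 (H3) depth=5
  + 226.115.112.0/20 (H1) depth=20
  del 226.115.112.0/20 (clear depth 20)
  + 11.72.175.64/32 (H4) depth=32
  + 224.0.0.0/6 (H4) depth=6
  del 224.0.0.0/6 (clear depth 6)
  + 0.0.0.0/0 (H4) depth=0
  ? 8.201.72.33  path d0:H4→d1:-→d2:-→d3:-→d4:-→d5:H3→d6:-  best=H3
  ? 226.115.181.227  path d0:H4→d1:-→d2:-→d3:-→d4:-→d5:-→d6:-→d7:-→d8:-→d9:-→d10:-→d11:-→d12:-→d13:-→d14:-→d15:-→d16:-  best=H4

== LOOKUPS ==
["H3","H4"]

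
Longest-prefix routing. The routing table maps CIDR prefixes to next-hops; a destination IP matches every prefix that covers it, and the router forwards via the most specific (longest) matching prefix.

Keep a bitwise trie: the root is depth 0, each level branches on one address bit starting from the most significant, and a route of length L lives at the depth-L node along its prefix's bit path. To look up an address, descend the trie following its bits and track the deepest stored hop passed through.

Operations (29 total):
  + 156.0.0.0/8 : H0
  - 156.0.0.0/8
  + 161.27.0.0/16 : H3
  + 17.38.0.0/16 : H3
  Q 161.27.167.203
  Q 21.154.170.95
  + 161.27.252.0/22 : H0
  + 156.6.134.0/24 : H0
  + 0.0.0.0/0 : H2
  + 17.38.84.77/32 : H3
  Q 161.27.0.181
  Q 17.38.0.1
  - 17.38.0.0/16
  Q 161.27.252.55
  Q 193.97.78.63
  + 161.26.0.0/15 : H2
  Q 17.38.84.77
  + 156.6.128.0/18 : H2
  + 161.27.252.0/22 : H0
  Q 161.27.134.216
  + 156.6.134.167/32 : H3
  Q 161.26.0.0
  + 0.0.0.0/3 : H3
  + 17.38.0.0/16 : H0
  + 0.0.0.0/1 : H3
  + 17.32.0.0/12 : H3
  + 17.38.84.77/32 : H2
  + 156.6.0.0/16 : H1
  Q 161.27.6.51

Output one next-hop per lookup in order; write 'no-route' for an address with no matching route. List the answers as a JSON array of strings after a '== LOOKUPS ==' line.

Apply in order:
  add 156.0.0.0/8 -> H0 at depth 8
  del 156.0.0.0/8 (clear depth 8)
  add 161.27.0.0/16 -> H3 at depth 16
  add 17.38.0.0/16 -> H3 at depth 16
  ? 161.27.167.203  path d0:-→d1:-→d2:-→d3:-→d4:-→d5:-→d6:-→d7:-→d8:-→d9:-→d10:-→d11:-→d12:-→d13:-→d14:-→d15:-→d16:H3  best=H3
  ? 21.154.170.95  path d0:-→d1:-→d2:-→d3:-→d4:-→d5:-  best=no-route
  add 161.27.252.0/22 -> H0 at depth 22
  add 156.6.134.0/24 -> H0 at depth 24
  add 0.0.0.0/0 -> H2 at depth 0
  add 17.38.84.77/32 -> H3 at depth 32
  ? 161.27.0.181  path d0:H2→d1:-→d2:-→d3:-→d4:-→d5:-→d6:-→d7:-→d8:-→d9:-→d10:-→d11:-→d12:-→d13:-→d14:-→d15:-→d16:H3  best=H3
  ? 17.38.0.1  path d0:H2→d1:-→d2:-→d3:-→d4:-→d5:-→d6:-→d7:-→d8:-→d9:-→d10:-→d11:-→d12:-→d13:-→d14:-→d15:-→d16:H3→d17:-  best=H3
  del 17.38.0.0/16 (clear depth 16)
  ? 161.27.252.55  path d0:H2→d1:-→d2:-→d3:-→d4:-→d5:-→d6:-→d7:-→d8:-→d9:-→d10:-→d11:-→d12:-→d13:-→d14:-→d15:-→d16:H3→d17:-→d18:-→d19:-→d20:-→d21:-→d22:H0  best=H0
  ? 193.97.78.63  path d0:H2→d1:-  best=H2
  add 161.26.0.0/15 -> H2 at depth 15
  ? 17.38.84.77  path d0:H2→d1:-→d2:-→d3:-→d4:-→d5:-→d6:-→d7:-→d8:-→d9:-→d10:-→d11:-→d12:-→d13:-→d14:-→d15:-→d16:-→d17:-→d18:-→d19:-→d20:-→d21:-→d22:-→d23:-→d24:-→d25:-→d26:-→d27:-→d28:-→d29:-→d30:-→d31:-→d32:H3  best=H3
  add 156.6.128.0/18 -> H2 at depth 18
  add 161.27.252.0/22 -> H0 at depth 22
  ? 161.27.134.216  path d0:H2→d1:-→d2:-→d3:-→d4:-→d5:-→d6:-→d7:-→d8:-→d9:-→d10:-→d11:-→d12:-→d13:-→d14:-→d15:H2→d16:H3→d17:-  best=H3
  add 156.6.134.167/32 -> H3 at depth 32
  ? 161.26.0.0  path d0:H2→d1:-→d2:-→d3:-→d4:-→d5:-→d6:-→d7:-→d8:-→d9:-→d10:-→d11:-→d12:-→d13:-→d14:-→d15:H2  best=H2
  add 0.0.0.0/3 -> H3 at depth 3
  add 17.38.0.0/16 -> H0 at depth 16
  add 0.0.0.0/1 -> H3 at depth 1
  add 17.32.0.0/12 -> H3 at depth 12
  add 17.38.84.77/32 -> H2 at depth 32
  add 156.6.0.0/16 -> H1 at depth 16
  ? 161.27.6.51  path d0:H2→d1:-→d2:-→d3:-→d4:-→d5:-→d6:-→d7:-→d8:-→d9:-→d10:-→d11:-→d12:-→d13:-→d14:-→d15:H2→d16:H3  best=H3

== LOOKUPS ==
["H3","no-route","H3","H3","H0","H2","H3","H3","H2","H3"]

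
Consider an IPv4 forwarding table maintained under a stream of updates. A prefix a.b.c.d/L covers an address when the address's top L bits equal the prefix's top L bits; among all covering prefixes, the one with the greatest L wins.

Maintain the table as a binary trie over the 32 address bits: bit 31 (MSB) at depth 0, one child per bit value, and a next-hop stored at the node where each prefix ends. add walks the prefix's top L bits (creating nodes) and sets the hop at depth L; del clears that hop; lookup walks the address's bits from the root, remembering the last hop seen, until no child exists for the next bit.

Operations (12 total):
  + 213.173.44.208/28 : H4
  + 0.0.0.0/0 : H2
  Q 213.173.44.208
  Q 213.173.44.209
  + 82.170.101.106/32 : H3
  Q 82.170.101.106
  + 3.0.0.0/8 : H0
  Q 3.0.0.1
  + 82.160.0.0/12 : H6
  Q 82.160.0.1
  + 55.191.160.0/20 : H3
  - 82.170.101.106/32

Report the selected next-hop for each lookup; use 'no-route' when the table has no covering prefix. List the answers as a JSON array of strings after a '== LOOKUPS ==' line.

Process each operation:
  add 213.173.44.208/28 -> H4 at depth 28
  add 0.0.0.0/0 -> H2 at depth 0
  ? 213.173.44.208  path d0:H2→d1:-→d2:-→d3:-→d4:-→d5:-→d6:-→d7:-→d8:-→d9:-→d10:-→d11:-→d12:-→d13:-→d14:-→d15:-→d16:-→d17:-→d18:-→d19:-→d20:-→d21:-→d22:-→d23:-→d24:-→d25:-→d26:-→d27:-→d28:H4  best=H4
  ? 213.173.44.209  path d0:H2→d1:-→d2:-→d3:-→d4:-→d5:-→d6:-→d7:-→d8:-→d9:-→d10:-→d11:-→d12:-→d13:-→d14:-→d15:-→d16:-→d17:-→d18:-→d19:-→d20:-→d21:-→d22:-→d23:-→d24:-→d25:-→d26:-→d27:-→d28:H4  best=H4
  add 82.170.101.106/32 -> H3 at depth 32
  ? 82.170.101.106  path d0:H2→d1:-→d2:-→d3:-→d4:-→d5:-→d6:-→d7:-→d8:-→d9:-→d10:-→d11:-→d12:-→d13:-→d14:-→d15:-→d16:-→d17:-→d18:-→d19:-→d20:-→d21:-→d22:-→d23:-→d24:-→d25:-→d26:-→d27:-→d28:-→d29:-→d30:-→d31:-→d32:H3  best=H3
  add 3.0.0.0/8 -> H0 at depth 8
  ? 3.0.0.1  path d0:H2→d1:-→d2:-→d3:-→d4:-→d5:-→d6:-→d7:-→d8:H0  best=H0
  add 82.160.0.0/12 -> H6 at depth 12
  ? 82.160.0.1  path d0:H2→d1:-→d2:-→d3:-→d4:-→d5:-→d6:-→d7:-→d8:-→d9:-→d10:-→d11:-→d12:H6  best=H6
  add 55.191.160.0/20 -> H3 at depth 20
  - 82.170.101.106/32 clear@32

== LOOKUPS ==
["H4","H4","H3","H0","H6"]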